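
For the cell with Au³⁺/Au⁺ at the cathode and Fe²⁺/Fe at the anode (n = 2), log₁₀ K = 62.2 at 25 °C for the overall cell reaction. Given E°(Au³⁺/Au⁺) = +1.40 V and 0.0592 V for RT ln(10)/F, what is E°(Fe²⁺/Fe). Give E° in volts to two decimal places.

E°cell = (0.0592/n)·log K = (0.0592/2)(62.2) = +1.841 V.
Since Au³⁺/Au⁺ is the cathode and Fe²⁺/Fe the anode, E°cell = E°(Au³⁺/Au⁺) − E°(Fe²⁺/Fe).
So E°(Fe²⁺/Fe) = E°(Au³⁺/Au⁺) − E°cell = (+1.40) − (+1.841) = -0.44 V.

-0.44 V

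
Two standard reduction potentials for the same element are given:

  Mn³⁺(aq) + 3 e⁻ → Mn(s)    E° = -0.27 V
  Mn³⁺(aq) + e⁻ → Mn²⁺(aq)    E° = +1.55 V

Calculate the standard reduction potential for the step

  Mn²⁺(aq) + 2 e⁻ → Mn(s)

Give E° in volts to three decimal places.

Sequential free energies add, so n₃E°₃ = n₁E°₁ + n₂E°₂.
With n₃ = 3, and the known step contributing 1×(+1.55) V, the unknown satisfies 2·E° = 3×(-0.27) − 1×(+1.55) = -2.360.
E° = -2.360 / 2 = -1.180 V.

-1.180 V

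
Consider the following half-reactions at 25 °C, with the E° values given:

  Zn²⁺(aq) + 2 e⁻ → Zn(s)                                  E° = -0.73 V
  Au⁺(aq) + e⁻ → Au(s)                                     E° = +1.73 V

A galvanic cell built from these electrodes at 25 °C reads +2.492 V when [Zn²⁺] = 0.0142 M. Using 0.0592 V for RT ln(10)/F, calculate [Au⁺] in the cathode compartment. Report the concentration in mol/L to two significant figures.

Au⁺/Au is the cathode, Zn²⁺/Zn the anode: E°cell = +2.46 V, n = 2.
Overall reaction: 2 Au⁺(aq) + Zn(s) → 2 Au(s) + Zn²⁺(aq); Q = [Zn²⁺]^1/[Au⁺]^2.
From E = E° − (0.0592/n) log Q: log Q = (E° − E)·n/0.0592 = (+2.46 − (+2.492))·2/0.0592 = -1.0811.
So 2·log[Au⁺] = 1·log(0.0142) − log Q = -1.8477 − (-1.0811) = -0.7666; log[Au⁺] = -0.7666 / 2 = -0.3833; [Au⁺] = 10^(-0.3833) ≈ 0.41 M.

0.41 M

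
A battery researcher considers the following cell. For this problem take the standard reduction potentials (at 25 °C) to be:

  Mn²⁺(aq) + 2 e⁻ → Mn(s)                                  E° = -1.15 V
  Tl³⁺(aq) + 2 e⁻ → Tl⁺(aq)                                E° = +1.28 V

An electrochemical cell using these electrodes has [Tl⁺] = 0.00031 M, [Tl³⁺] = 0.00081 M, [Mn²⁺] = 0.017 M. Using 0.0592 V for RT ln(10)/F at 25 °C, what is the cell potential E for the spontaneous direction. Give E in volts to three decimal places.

+2.495 V

Tl³⁺/Tl⁺ is the cathode (higher E°), Mn²⁺/Mn the anode: E°cell = +1.28 − (-1.15) = +2.43 V, n = 2.
Overall: Tl³⁺(aq) + Mn(s) → Tl⁺(aq) + Mn²⁺(aq)
Q = [Tl⁺]·[Mn²⁺] / ([Tl³⁺]); log Q = -2.187.
E = E° − (0.0592/n) log Q = +2.43 − (0.0592/2)(-2.187) = +2.495 V.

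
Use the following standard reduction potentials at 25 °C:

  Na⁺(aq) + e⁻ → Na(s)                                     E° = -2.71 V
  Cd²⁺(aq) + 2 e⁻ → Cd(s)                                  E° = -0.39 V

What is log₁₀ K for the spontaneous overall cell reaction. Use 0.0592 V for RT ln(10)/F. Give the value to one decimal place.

78.4

Cathode: Cd²⁺/Cd; anode: Na⁺/Na. E°cell = +2.32 V, n = 2.
log K = nE°cell / 0.0592 = (2)(+2.32) / 0.0592 = 78.4.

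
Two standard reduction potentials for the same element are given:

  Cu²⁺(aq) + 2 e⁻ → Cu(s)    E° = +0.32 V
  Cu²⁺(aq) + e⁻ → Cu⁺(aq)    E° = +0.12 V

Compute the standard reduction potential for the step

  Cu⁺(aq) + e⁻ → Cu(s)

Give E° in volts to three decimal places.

Sequential free energies add, so n₃E°₃ = n₁E°₁ + n₂E°₂.
With n₃ = 2, and the known step contributing 1×(+0.12) V, the unknown satisfies 1·E° = 2×(+0.32) − 1×(+0.12) = +0.520.
E° = +0.520 / 1 = +0.520 V.

+0.520 V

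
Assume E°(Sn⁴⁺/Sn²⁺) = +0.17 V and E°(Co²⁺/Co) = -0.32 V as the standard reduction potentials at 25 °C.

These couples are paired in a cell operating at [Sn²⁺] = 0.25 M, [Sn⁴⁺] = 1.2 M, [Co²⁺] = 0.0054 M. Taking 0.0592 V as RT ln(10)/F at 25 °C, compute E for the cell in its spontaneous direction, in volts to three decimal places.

Sn⁴⁺/Sn²⁺ is the cathode (higher E°), Co²⁺/Co the anode: E°cell = +0.17 − (-0.32) = +0.49 V, n = 2.
Overall: Sn⁴⁺(aq) + Co(s) → Sn²⁺(aq) + Co²⁺(aq)
Q = [Sn²⁺]·[Co²⁺] / ([Sn⁴⁺]); log Q = -2.949.
E = E° − (0.0592/n) log Q = +0.49 − (0.0592/2)(-2.949) = +0.577 V.

+0.577 V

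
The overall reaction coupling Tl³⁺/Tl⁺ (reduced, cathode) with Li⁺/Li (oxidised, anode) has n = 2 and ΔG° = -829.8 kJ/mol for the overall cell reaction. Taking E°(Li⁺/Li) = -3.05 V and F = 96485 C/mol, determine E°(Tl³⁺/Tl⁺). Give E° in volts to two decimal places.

E°cell = −ΔG°/(nF) = −(-829.8×10³)/((2)(96485)) = +4.300 V.
Since Tl³⁺/Tl⁺ is the cathode and Li⁺/Li the anode, E°cell = E°(Tl³⁺/Tl⁺) − E°(Li⁺/Li).
So E°(Tl³⁺/Tl⁺) = E°cell + E°(Li⁺/Li) = +4.300 + (-3.05) = +1.25 V.

+1.25 V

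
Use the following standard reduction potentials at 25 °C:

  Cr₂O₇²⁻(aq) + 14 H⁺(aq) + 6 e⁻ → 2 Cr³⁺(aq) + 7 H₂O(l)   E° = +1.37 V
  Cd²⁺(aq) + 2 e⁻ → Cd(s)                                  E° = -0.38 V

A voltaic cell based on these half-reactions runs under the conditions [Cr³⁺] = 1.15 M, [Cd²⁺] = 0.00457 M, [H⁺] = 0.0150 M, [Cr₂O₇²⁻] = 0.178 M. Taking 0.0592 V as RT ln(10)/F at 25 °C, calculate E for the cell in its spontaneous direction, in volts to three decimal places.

Cr₂O₇²⁻/Cr³⁺ is the cathode (higher E°), Cd²⁺/Cd the anode: E°cell = +1.37 − (-0.38) = +1.75 V, n = 6.
Overall: Cr₂O₇²⁻(aq) + 14 H⁺(aq) + 3 Cd(s) → 2 Cr³⁺(aq) + 7 H₂O(l) + 3 Cd²⁺(aq)
Q = [Cr³⁺]^2·[Cd²⁺]^3 / ([Cr₂O₇²⁻]·[H⁺]^14); log Q = 19.385.
E = E° − (0.0592/n) log Q = +1.75 − (0.0592/6)(19.385) = +1.559 V.

+1.559 V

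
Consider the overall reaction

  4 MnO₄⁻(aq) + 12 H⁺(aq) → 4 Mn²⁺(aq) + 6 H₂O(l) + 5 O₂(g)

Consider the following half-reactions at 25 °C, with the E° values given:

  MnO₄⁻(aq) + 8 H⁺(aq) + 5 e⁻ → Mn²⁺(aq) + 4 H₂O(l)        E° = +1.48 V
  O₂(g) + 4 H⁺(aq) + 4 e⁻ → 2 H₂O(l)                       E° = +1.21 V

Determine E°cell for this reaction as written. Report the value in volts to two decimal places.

+0.27 V

The MnO₄⁻/Mn²⁺ couple has the higher reduction potential, so it is the cathode; O₂/H₂O is oxidised at the anode.
E°cell = E°(cathode) − E°(anode) = (+1.48) − (+1.21) = +0.27 V.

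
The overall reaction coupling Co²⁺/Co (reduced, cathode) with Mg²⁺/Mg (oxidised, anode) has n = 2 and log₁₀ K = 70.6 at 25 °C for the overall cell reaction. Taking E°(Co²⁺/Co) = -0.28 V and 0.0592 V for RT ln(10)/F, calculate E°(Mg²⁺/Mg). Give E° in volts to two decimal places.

E°cell = (0.0592/n)·log K = (0.0592/2)(70.6) = +2.090 V.
Since Co²⁺/Co is the cathode and Mg²⁺/Mg the anode, E°cell = E°(Co²⁺/Co) − E°(Mg²⁺/Mg).
So E°(Mg²⁺/Mg) = E°(Co²⁺/Co) − E°cell = (-0.28) − (+2.090) = -2.37 V.

-2.37 V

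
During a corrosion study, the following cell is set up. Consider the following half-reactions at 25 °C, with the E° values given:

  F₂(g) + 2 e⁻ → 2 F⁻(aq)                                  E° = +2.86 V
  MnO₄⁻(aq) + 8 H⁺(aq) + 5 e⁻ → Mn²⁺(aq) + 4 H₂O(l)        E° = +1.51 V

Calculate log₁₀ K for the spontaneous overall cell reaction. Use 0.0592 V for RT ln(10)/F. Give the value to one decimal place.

228.0

Cathode: F₂/F⁻; anode: MnO₄⁻/Mn²⁺. E°cell = +1.35 V, n = 10.
log K = nE°cell / 0.0592 = (10)(+1.35) / 0.0592 = 228.0.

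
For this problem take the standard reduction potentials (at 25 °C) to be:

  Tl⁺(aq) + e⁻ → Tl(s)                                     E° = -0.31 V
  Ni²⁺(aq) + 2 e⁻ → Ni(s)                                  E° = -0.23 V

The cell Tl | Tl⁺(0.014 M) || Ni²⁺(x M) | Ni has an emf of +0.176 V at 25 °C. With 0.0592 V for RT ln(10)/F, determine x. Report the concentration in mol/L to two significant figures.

0.34 M

Ni²⁺/Ni is the cathode, Tl⁺/Tl the anode: E°cell = +0.08 V, n = 2.
Overall reaction: Ni²⁺(aq) + 2 Tl(s) → Ni(s) + 2 Tl⁺(aq); Q = [Tl⁺]^2/[Ni²⁺]^1.
From E = E° − (0.0592/n) log Q: log Q = (E° − E)·n/0.0592 = (+0.08 − (+0.176))·2/0.0592 = -3.2432.
So 1·log[Ni²⁺] = 2·log(0.014) − log Q = -3.7077 − (-3.2432) = -0.4645; [Ni²⁺] = 10^(-0.4645) ≈ 0.34 M.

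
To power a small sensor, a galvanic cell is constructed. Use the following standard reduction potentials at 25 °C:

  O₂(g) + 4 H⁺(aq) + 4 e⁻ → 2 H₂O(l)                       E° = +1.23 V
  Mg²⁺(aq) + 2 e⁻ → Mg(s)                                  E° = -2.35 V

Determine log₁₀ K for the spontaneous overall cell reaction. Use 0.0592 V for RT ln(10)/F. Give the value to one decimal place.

Cathode: O₂/H₂O; anode: Mg²⁺/Mg. E°cell = +3.58 V, n = 4.
log K = nE°cell / 0.0592 = (4)(+3.58) / 0.0592 = 241.9.

241.9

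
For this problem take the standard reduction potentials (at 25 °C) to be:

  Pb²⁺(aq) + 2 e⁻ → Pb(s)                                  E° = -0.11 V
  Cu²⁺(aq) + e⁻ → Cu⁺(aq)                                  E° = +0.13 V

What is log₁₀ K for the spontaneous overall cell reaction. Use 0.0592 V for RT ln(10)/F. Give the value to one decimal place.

8.1

Cathode: Cu²⁺/Cu⁺; anode: Pb²⁺/Pb. E°cell = +0.24 V, n = 2.
log K = nE°cell / 0.0592 = (2)(+0.24) / 0.0592 = 8.1.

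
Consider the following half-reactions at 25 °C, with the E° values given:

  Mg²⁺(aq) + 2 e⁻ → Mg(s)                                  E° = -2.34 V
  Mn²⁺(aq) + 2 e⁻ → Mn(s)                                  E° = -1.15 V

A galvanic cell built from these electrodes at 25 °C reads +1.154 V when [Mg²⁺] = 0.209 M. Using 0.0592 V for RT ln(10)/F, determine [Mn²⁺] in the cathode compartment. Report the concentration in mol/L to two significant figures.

Mn²⁺/Mn is the cathode, Mg²⁺/Mg the anode: E°cell = +1.19 V, n = 2.
Overall reaction: Mn²⁺(aq) + Mg(s) → Mn(s) + Mg²⁺(aq); Q = [Mg²⁺]^1/[Mn²⁺]^1.
From E = E° − (0.0592/n) log Q: log Q = (E° − E)·n/0.0592 = (+1.19 − (+1.154))·2/0.0592 = 1.2162.
So 1·log[Mn²⁺] = 1·log(0.209) − log Q = -0.6799 − (1.2162) = -1.8961; [Mn²⁺] = 10^(-1.8961) ≈ 0.013 M.

0.013 M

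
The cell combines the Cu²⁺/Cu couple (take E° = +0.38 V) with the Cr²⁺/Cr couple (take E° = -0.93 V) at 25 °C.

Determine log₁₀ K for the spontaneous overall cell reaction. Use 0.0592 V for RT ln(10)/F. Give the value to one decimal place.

Cathode: Cu²⁺/Cu; anode: Cr²⁺/Cr. E°cell = +1.31 V, n = 2.
log K = nE°cell / 0.0592 = (2)(+1.31) / 0.0592 = 44.3.

44.3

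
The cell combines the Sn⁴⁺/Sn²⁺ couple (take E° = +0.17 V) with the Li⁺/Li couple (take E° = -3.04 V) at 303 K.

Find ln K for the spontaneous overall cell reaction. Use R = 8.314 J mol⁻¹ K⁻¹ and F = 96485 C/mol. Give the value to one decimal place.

245.9

Cathode: Sn⁴⁺/Sn²⁺; anode: Li⁺/Li. E°cell = (+0.17) − (-3.04) = +3.21 V, with n = 2.
ΔG° = −nFE° = −RT ln K, so ln K = nFE°/(RT) = (2)(96485)(+3.21) / ((8.314)(303)) = 245.891.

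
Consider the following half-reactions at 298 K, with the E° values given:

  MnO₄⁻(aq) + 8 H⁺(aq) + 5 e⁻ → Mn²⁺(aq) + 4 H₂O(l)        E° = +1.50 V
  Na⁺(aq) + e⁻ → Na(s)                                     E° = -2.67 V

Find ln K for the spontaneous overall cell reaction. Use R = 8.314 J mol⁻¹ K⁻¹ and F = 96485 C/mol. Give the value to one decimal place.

Cathode: MnO₄⁻/Mn²⁺; anode: Na⁺/Na. E°cell = (+1.50) − (-2.67) = +4.17 V, with n = 5.
ΔG° = −nFE° = −RT ln K, so ln K = nFE°/(RT) = (5)(96485)(+4.17) / ((8.314)(298)) = 811.969.

812.0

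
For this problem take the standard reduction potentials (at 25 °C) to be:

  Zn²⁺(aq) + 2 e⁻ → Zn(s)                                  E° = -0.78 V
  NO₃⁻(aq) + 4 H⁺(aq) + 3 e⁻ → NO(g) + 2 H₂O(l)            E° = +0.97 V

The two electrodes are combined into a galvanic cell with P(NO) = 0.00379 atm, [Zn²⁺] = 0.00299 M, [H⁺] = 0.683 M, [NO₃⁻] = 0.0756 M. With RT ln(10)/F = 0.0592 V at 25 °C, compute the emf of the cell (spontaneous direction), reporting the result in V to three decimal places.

+1.837 V

NO₃⁻/NO is the cathode (higher E°), Zn²⁺/Zn the anode: E°cell = +0.97 − (-0.78) = +1.75 V, n = 6.
Overall: 2 NO₃⁻(aq) + 8 H⁺(aq) + 3 Zn(s) → 2 NO(g) + 4 H₂O(l) + 3 Zn²⁺(aq)
Q = P(NO)^2·[Zn²⁺]^3 / ([NO₃⁻]^2·[H⁺]^8); log Q = -8.848.
E = E° − (0.0592/n) log Q = +1.75 − (0.0592/6)(-8.848) = +1.837 V.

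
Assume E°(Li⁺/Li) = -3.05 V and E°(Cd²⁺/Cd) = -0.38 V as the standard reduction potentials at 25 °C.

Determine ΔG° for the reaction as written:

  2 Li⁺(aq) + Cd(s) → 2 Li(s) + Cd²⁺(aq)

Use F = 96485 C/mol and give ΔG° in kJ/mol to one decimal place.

+515.2 kJ/mol

As written, Li⁺/Li is reduced (cathode) and Cd²⁺/Cd is oxidised (anode), so E°cell = (-3.05) − (-0.38) = -2.67 V.
Balancing electrons gives n = 2.
ΔG° = −nFE° = −(2)(96485)(-2.67) = 515,230 J = +515.2 kJ/mol.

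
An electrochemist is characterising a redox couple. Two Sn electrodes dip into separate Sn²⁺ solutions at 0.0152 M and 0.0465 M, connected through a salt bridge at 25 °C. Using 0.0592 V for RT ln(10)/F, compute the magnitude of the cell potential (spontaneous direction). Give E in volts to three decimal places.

For a concentration cell E°cell = 0. The 0.0465 M side is the cathode (reduction is favoured where [Sn²⁺] is higher).
With n = 2, E = −(0.0592/2) log([Sn²⁺]ₐₙ/[Sn²⁺]꜀ₐₜ) = −(0.0592/2) log(0.0152/0.0465) = −(0.0592/2)(-0.486) = +0.014 V.

+0.014 V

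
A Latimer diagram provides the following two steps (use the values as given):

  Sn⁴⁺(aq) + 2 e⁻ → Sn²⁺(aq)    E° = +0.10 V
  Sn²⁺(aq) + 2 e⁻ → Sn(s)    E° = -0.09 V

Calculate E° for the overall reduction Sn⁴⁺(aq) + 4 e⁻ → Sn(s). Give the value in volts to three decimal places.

+0.005 V

Since ΔG° = −nFE° is additive over sequential reductions, n₃E°₃ = n₁E°₁ + n₂E°₂.
E°₃ = (2×+0.10 + 2×-0.09) / 4 = (+0.020) / 4 = +0.005 V.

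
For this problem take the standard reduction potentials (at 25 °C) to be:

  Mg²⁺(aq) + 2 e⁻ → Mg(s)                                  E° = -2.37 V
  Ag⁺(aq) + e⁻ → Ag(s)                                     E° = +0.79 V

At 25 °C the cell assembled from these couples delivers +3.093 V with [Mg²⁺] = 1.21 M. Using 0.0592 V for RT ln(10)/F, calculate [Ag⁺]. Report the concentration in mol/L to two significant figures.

0.081 M

Ag⁺/Ag is the cathode, Mg²⁺/Mg the anode: E°cell = +3.16 V, n = 2.
Overall reaction: 2 Ag⁺(aq) + Mg(s) → 2 Ag(s) + Mg²⁺(aq); Q = [Mg²⁺]^1/[Ag⁺]^2.
From E = E° − (0.0592/n) log Q: log Q = (E° − E)·n/0.0592 = (+3.16 − (+3.093))·2/0.0592 = 2.2635.
So 2·log[Ag⁺] = 1·log(1.21) − log Q = 0.0828 − (2.2635) = -2.1807; log[Ag⁺] = -2.1807 / 2 = -1.0903; [Ag⁺] = 10^(-1.0903) ≈ 0.081 M.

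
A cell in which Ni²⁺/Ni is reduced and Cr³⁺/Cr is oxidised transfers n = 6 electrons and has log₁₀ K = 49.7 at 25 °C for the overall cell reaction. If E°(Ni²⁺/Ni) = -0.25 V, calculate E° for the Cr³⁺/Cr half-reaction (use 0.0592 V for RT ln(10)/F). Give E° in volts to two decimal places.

E°cell = (0.0592/n)·log K = (0.0592/6)(49.7) = +0.490 V.
Since Ni²⁺/Ni is the cathode and Cr³⁺/Cr the anode, E°cell = E°(Ni²⁺/Ni) − E°(Cr³⁺/Cr).
So E°(Cr³⁺/Cr) = E°(Ni²⁺/Ni) − E°cell = (-0.25) − (+0.490) = -0.74 V.

-0.74 V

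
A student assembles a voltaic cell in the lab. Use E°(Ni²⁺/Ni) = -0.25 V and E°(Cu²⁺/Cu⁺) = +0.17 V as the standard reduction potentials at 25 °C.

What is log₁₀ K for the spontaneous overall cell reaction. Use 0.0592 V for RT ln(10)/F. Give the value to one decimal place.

14.2

Cathode: Cu²⁺/Cu⁺; anode: Ni²⁺/Ni. E°cell = +0.42 V, n = 2.
log K = nE°cell / 0.0592 = (2)(+0.42) / 0.0592 = 14.2.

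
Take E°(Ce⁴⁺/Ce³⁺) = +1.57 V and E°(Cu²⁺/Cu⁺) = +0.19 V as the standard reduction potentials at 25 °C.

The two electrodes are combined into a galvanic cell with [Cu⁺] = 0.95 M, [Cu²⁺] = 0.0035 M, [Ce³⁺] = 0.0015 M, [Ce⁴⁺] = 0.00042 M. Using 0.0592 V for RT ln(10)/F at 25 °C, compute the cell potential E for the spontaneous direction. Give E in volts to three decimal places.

Ce⁴⁺/Ce³⁺ is the cathode (higher E°), Cu²⁺/Cu⁺ the anode: E°cell = +1.57 − (+0.19) = +1.38 V, n = 1.
Overall: Ce⁴⁺(aq) + Cu⁺(aq) → Ce³⁺(aq) + Cu²⁺(aq)
Q = [Ce³⁺]·[Cu²⁺] / ([Ce⁴⁺]·[Cu⁺]); log Q = -1.881.
E = E° − (0.0592/n) log Q = +1.38 − (0.0592/1)(-1.881) = +1.491 V.

+1.491 V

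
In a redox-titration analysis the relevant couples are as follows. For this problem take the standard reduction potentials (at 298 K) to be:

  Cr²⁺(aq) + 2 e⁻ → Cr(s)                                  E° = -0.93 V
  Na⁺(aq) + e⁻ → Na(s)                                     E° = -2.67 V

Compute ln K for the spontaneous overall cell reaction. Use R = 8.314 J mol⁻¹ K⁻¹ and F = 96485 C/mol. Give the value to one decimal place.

Cathode: Cr²⁺/Cr; anode: Na⁺/Na. E°cell = (-0.93) − (-2.67) = +1.74 V, with n = 2.
ΔG° = −nFE° = −RT ln K, so ln K = nFE°/(RT) = (2)(96485)(+1.74) / ((8.314)(298)) = 135.523.

135.5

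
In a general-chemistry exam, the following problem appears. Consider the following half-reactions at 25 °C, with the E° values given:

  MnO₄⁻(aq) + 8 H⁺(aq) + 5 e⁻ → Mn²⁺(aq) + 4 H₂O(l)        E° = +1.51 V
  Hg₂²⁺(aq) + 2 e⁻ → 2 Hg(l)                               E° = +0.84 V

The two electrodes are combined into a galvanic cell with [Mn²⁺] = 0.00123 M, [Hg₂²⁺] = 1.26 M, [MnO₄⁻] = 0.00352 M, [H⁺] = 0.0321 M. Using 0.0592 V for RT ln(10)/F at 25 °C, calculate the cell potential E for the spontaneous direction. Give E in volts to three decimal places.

+0.531 V

MnO₄⁻/Mn²⁺ is the cathode (higher E°), Hg₂²⁺/Hg the anode: E°cell = +1.51 − (+0.84) = +0.67 V, n = 10.
Overall: 2 MnO₄⁻(aq) + 16 H⁺(aq) + 10 Hg(l) → 2 Mn²⁺(aq) + 8 H₂O(l) + 5 Hg₂²⁺(aq)
Q = [Mn²⁺]^2·[Hg₂²⁺]^5 / ([MnO₄⁻]^2·[H⁺]^16); log Q = 23.484.
E = E° − (0.0592/n) log Q = +0.67 − (0.0592/10)(23.484) = +0.531 V.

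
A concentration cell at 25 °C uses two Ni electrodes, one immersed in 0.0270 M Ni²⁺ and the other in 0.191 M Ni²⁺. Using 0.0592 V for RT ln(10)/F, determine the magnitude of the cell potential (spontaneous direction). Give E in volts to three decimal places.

For a concentration cell E°cell = 0. The 0.191 M side is the cathode (reduction is favoured where [Ni²⁺] is higher).
With n = 2, E = −(0.0592/2) log([Ni²⁺]ₐₙ/[Ni²⁺]꜀ₐₜ) = −(0.0592/2) log(0.027/0.191) = −(0.0592/2)(-0.850) = +0.025 V.

+0.025 V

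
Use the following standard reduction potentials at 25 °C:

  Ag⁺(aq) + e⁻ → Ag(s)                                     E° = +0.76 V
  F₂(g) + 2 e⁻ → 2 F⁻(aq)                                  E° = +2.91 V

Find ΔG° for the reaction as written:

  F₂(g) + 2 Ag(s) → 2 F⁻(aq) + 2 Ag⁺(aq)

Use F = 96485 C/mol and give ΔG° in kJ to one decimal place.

As written, F₂/F⁻ is reduced (cathode) and Ag⁺/Ag is oxidised (anode), so E°cell = (+2.91) − (+0.76) = +2.15 V.
Balancing electrons gives n = 2.
ΔG° = −nFE° = −(2)(96485)(+2.15) = -414,886 J = -414.9 kJ.

-414.9 kJ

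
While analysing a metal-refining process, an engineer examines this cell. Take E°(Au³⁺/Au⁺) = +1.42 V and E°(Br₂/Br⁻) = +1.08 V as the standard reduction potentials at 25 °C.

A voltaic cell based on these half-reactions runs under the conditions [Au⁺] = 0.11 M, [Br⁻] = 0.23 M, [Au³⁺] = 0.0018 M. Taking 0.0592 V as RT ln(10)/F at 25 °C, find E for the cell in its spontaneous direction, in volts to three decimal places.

+0.249 V

Au³⁺/Au⁺ is the cathode (higher E°), Br₂/Br⁻ the anode: E°cell = +1.42 − (+1.08) = +0.34 V, n = 2.
Overall: Au³⁺(aq) + 2 Br⁻(aq) → Au⁺(aq) + Br₂(l)
Q = [Au⁺] / ([Au³⁺]·[Br⁻]^2); log Q = 3.063.
E = E° − (0.0592/n) log Q = +0.34 − (0.0592/2)(3.063) = +0.249 V.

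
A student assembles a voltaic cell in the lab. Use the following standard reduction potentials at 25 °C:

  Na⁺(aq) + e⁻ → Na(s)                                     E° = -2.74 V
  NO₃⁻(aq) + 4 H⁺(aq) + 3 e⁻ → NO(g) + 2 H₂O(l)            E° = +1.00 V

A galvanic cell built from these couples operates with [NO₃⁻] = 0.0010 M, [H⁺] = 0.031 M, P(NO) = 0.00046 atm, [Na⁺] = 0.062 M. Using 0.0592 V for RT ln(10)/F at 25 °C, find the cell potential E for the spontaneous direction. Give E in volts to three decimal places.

+3.699 V

NO₃⁻/NO is the cathode (higher E°), Na⁺/Na the anode: E°cell = +1.00 − (-2.74) = +3.74 V, n = 3.
Overall: NO₃⁻(aq) + 4 H⁺(aq) + 3 Na(s) → NO(g) + 2 H₂O(l) + 3 Na⁺(aq)
Q = P(NO)·[Na⁺]^3 / ([NO₃⁻]·[H⁺]^4); log Q = 2.074.
E = E° − (0.0592/n) log Q = +3.74 − (0.0592/3)(2.074) = +3.699 V.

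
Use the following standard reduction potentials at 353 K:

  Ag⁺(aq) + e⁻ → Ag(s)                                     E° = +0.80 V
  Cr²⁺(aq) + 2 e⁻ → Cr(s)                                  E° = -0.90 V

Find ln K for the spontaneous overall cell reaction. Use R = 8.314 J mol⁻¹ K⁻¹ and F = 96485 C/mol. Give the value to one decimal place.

Cathode: Ag⁺/Ag; anode: Cr²⁺/Cr. E°cell = (+0.80) − (-0.90) = +1.70 V, with n = 2.
ΔG° = −nFE° = −RT ln K, so ln K = nFE°/(RT) = (2)(96485)(+1.70) / ((8.314)(353)) = 111.777.

111.8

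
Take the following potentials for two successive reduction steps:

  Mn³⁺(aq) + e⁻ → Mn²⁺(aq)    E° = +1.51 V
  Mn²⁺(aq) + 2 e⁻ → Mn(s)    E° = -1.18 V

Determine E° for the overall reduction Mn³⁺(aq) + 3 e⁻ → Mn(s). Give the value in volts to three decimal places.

-0.283 V

Since ΔG° = −nFE° is additive over sequential reductions, n₃E°₃ = n₁E°₁ + n₂E°₂.
E°₃ = (1×+1.51 + 2×-1.18) / 3 = (-0.850) / 3 = -0.283 V.
Simply averaging or adding the two E° values would be wrong; the electron-weighted sum is required.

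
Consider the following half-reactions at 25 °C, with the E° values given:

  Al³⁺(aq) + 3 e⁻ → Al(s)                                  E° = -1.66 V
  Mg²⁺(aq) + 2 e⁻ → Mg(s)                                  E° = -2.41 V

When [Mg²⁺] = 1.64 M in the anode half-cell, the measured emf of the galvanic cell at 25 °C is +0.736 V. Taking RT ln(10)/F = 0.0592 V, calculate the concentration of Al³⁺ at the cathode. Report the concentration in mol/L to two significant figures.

0.41 M

Al³⁺/Al is the cathode, Mg²⁺/Mg the anode: E°cell = +0.75 V, n = 6.
Overall reaction: 2 Al³⁺(aq) + 3 Mg(s) → 2 Al(s) + 3 Mg²⁺(aq); Q = [Mg²⁺]^3/[Al³⁺]^2.
From E = E° − (0.0592/n) log Q: log Q = (E° − E)·n/0.0592 = (+0.75 − (+0.736))·6/0.0592 = 1.4189.
So 2·log[Al³⁺] = 3·log(1.64) − log Q = 0.6445 − (1.4189) = -0.7744; log[Al³⁺] = -0.7744 / 2 = -0.3872; [Al³⁺] = 10^(-0.3872) ≈ 0.41 M.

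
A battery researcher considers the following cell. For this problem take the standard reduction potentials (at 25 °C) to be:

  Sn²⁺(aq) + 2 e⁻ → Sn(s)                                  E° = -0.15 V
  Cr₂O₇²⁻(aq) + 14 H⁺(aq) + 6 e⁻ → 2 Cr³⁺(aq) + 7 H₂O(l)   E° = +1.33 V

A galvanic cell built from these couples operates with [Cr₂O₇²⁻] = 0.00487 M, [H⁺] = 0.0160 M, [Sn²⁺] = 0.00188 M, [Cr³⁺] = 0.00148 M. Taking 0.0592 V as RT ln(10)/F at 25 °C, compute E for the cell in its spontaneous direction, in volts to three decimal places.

+1.346 V

Cr₂O₇²⁻/Cr³⁺ is the cathode (higher E°), Sn²⁺/Sn the anode: E°cell = +1.33 − (-0.15) = +1.48 V, n = 6.
Overall: Cr₂O₇²⁻(aq) + 14 H⁺(aq) + 3 Sn(s) → 2 Cr³⁺(aq) + 7 H₂O(l) + 3 Sn²⁺(aq)
Q = [Cr³⁺]^2·[Sn²⁺]^3 / ([Cr₂O₇²⁻]·[H⁺]^14); log Q = 13.618.
E = E° − (0.0592/n) log Q = +1.48 − (0.0592/6)(13.618) = +1.346 V.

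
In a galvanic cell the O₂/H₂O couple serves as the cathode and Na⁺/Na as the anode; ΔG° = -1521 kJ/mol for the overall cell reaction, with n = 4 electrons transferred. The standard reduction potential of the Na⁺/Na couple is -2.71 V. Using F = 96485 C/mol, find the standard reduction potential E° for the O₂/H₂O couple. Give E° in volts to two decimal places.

+1.23 V

E°cell = −ΔG°/(nF) = −(-1521×10³)/((4)(96485)) = +3.941 V.
Since O₂/H₂O is the cathode and Na⁺/Na the anode, E°cell = E°(O₂/H₂O) − E°(Na⁺/Na).
So E°(O₂/H₂O) = E°cell + E°(Na⁺/Na) = +3.941 + (-2.71) = +1.23 V.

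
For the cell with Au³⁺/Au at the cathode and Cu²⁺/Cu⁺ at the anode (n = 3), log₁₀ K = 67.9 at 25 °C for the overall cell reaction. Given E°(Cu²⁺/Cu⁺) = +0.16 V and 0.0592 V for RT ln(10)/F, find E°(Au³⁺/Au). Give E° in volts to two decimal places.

E°cell = (0.0592/n)·log K = (0.0592/3)(67.9) = +1.340 V.
Since Au³⁺/Au is the cathode and Cu²⁺/Cu⁺ the anode, E°cell = E°(Au³⁺/Au) − E°(Cu²⁺/Cu⁺).
So E°(Au³⁺/Au) = E°cell + E°(Cu²⁺/Cu⁺) = +1.340 + (+0.16) = +1.50 V.

+1.50 V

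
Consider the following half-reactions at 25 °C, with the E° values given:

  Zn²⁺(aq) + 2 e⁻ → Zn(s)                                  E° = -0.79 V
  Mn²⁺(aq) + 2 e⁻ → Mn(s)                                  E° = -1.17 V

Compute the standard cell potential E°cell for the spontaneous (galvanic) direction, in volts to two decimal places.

+0.38 V

The Zn²⁺/Zn couple has the higher reduction potential, so it is the cathode; Mn²⁺/Mn is oxidised at the anode.
E°cell = E°(cathode) − E°(anode) = (-0.79) − (-1.17) = +0.38 V.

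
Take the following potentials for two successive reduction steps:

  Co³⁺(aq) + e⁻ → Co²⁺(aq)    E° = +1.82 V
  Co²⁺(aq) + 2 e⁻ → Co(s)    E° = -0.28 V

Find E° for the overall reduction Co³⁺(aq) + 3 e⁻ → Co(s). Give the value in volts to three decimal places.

+0.420 V

Standard free energies of sequential steps add: ΔG°₃ = ΔG°₁ + ΔG°₂, so n₃E°₃ = n₁E°₁ + n₂E°₂.
E°₃ = (1×+1.82 + 2×-0.28) / 3 = (+1.260) / 3 = +0.420 V.
Simply averaging or adding the two E° values would be wrong; the electron-weighted sum is required.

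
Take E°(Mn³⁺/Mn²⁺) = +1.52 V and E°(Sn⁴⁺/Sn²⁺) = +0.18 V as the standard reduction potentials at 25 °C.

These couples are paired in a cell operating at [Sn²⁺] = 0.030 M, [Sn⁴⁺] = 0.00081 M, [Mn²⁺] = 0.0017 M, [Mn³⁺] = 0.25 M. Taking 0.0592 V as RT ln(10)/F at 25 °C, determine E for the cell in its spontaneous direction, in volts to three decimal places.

Mn³⁺/Mn²⁺ is the cathode (higher E°), Sn⁴⁺/Sn²⁺ the anode: E°cell = +1.52 − (+0.18) = +1.34 V, n = 2.
Overall: 2 Mn³⁺(aq) + Sn²⁺(aq) → 2 Mn²⁺(aq) + Sn⁴⁺(aq)
Q = [Mn²⁺]^2·[Sn⁴⁺] / ([Mn³⁺]^2·[Sn²⁺]); log Q = -5.904.
E = E° − (0.0592/n) log Q = +1.34 − (0.0592/2)(-5.904) = +1.515 V.

+1.515 V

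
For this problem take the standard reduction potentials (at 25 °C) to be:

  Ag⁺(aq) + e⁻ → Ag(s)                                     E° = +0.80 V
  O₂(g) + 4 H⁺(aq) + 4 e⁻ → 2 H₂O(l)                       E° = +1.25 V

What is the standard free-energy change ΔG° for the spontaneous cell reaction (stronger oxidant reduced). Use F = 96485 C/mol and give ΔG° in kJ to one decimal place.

O₂/H₂O (E° = +1.25 V) is the cathode; Ag⁺/Ag (E° = +0.80 V) is the anode, so E°cell = +0.45 V.
Balancing electrons gives n = 4 (lcm of 4 and 1).
ΔG° = −nFE° = −(4)(96485)(+0.45) = -173,673 J = -173.7 kJ.

-173.7 kJ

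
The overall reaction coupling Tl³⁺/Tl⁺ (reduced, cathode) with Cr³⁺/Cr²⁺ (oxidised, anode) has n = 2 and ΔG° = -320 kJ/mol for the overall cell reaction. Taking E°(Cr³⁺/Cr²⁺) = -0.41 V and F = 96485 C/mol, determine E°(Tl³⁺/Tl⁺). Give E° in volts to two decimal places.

E°cell = −ΔG°/(nF) = −(-320×10³)/((2)(96485)) = +1.658 V.
Since Tl³⁺/Tl⁺ is the cathode and Cr³⁺/Cr²⁺ the anode, E°cell = E°(Tl³⁺/Tl⁺) − E°(Cr³⁺/Cr²⁺).
So E°(Tl³⁺/Tl⁺) = E°cell + E°(Cr³⁺/Cr²⁺) = +1.658 + (-0.41) = +1.25 V.

+1.25 V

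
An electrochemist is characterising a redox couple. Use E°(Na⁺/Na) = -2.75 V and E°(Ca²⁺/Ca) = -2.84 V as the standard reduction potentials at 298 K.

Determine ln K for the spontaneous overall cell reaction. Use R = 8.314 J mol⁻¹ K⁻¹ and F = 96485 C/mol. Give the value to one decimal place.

7.0

Cathode: Na⁺/Na; anode: Ca²⁺/Ca. E°cell = (-2.75) − (-2.84) = +0.09 V, with n = 2.
ΔG° = −nFE° = −RT ln K, so ln K = nFE°/(RT) = (2)(96485)(+0.09) / ((8.314)(298)) = 7.010.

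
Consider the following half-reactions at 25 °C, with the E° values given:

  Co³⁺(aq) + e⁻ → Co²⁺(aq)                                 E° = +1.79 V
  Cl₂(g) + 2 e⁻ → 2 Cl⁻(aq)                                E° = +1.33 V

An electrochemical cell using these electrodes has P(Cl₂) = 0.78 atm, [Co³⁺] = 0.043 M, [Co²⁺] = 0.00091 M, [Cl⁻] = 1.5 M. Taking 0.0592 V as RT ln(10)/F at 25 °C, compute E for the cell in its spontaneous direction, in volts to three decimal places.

Co³⁺/Co²⁺ is the cathode (higher E°), Cl₂/Cl⁻ the anode: E°cell = +1.79 − (+1.33) = +0.46 V, n = 2.
Overall: 2 Co³⁺(aq) + 2 Cl⁻(aq) → 2 Co²⁺(aq) + Cl₂(g)
Q = [Co²⁺]^2·P(Cl₂) / ([Co³⁺]^2·[Cl⁻]^2); log Q = -3.809.
E = E° − (0.0592/n) log Q = +0.46 − (0.0592/2)(-3.809) = +0.573 V.

+0.573 V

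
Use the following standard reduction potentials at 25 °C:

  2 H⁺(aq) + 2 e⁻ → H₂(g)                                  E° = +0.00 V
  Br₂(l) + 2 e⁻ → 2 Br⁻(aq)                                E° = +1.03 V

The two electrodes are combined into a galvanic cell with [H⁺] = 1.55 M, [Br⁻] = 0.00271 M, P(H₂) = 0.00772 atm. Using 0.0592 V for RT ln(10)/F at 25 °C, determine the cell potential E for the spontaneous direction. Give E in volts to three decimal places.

Br₂/Br⁻ is the cathode (higher E°), H⁺/H₂ the anode: E°cell = +1.03 − (+0.00) = +1.03 V, n = 2.
Overall: Br₂(l) + H₂(g) → 2 Br⁻(aq) + 2 H⁺(aq)
Q = [Br⁻]^2·[H⁺]^2 / (P(H₂)); log Q = -2.641.
E = E° − (0.0592/n) log Q = +1.03 − (0.0592/2)(-2.641) = +1.108 V.

+1.108 V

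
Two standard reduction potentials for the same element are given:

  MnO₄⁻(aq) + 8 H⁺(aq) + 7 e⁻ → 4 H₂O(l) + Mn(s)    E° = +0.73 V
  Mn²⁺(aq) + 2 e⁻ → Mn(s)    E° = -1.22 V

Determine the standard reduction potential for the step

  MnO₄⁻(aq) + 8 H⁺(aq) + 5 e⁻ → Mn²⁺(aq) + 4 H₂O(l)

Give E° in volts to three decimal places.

Sequential free energies add, so n₃E°₃ = n₁E°₁ + n₂E°₂.
With n₃ = 7, and the known step contributing 2×(-1.22) V, the unknown satisfies 5·E° = 7×(+0.73) − 2×(-1.22) = +7.550.
E° = +7.550 / 5 = +1.510 V.

+1.510 V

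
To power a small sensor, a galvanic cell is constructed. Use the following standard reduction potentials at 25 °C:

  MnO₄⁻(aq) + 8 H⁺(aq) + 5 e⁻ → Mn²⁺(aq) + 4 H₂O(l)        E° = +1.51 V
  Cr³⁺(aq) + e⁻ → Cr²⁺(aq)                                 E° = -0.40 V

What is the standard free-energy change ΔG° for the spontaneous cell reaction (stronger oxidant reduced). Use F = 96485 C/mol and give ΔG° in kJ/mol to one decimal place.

MnO₄⁻/Mn²⁺ (E° = +1.51 V) is the cathode; Cr³⁺/Cr²⁺ (E° = -0.40 V) is the anode, so E°cell = +1.91 V.
Balancing electrons gives n = 5 (lcm of 5 and 1).
ΔG° = −nFE° = −(5)(96485)(+1.91) = -921,432 J = -921.4 kJ/mol.

-921.4 kJ/mol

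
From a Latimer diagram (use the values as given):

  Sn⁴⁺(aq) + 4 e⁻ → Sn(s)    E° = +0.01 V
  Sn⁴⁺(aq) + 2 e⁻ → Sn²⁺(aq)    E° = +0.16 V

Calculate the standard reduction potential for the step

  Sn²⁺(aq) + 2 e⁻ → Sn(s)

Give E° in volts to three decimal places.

Sequential free energies add, so n₃E°₃ = n₁E°₁ + n₂E°₂.
With n₃ = 4, and the known step contributing 2×(+0.16) V, the unknown satisfies 2·E° = 4×(+0.01) − 2×(+0.16) = -0.280.
E° = -0.280 / 2 = -0.140 V.

-0.140 V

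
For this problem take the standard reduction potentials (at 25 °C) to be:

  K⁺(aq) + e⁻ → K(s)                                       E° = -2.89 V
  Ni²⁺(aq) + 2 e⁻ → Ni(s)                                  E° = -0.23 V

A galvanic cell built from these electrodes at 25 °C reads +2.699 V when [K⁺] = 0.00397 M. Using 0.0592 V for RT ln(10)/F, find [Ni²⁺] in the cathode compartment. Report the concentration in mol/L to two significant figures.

Ni²⁺/Ni is the cathode, K⁺/K the anode: E°cell = +2.66 V, n = 2.
Overall reaction: Ni²⁺(aq) + 2 K(s) → Ni(s) + 2 K⁺(aq); Q = [K⁺]^2/[Ni²⁺]^1.
From E = E° − (0.0592/n) log Q: log Q = (E° − E)·n/0.0592 = (+2.66 − (+2.699))·2/0.0592 = -1.3176.
So 1·log[Ni²⁺] = 2·log(0.00397) − log Q = -4.8024 − (-1.3176) = -3.4848; [Ni²⁺] = 10^(-3.4848) ≈ 0.00033 M.

0.00033 M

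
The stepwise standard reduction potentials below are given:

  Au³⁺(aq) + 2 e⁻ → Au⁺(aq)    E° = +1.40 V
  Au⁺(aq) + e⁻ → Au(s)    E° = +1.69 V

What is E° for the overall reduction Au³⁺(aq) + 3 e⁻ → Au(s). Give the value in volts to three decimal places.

Since ΔG° = −nFE° is additive over sequential reductions, n₃E°₃ = n₁E°₁ + n₂E°₂.
E°₃ = (2×+1.40 + 1×+1.69) / 3 = (+4.490) / 3 = +1.497 V.
E° values themselves are not directly additive — weighting by electron count is essential.

+1.497 V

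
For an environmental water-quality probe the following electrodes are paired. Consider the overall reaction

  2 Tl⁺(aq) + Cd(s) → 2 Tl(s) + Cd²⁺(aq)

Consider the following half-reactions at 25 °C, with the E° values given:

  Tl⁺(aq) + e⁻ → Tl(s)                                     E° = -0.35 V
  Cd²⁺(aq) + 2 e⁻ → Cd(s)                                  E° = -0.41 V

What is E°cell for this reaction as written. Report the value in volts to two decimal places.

The Tl⁺/Tl couple has the higher reduction potential, so it is the cathode; Cd²⁺/Cd is oxidised at the anode.
E°cell = E°(cathode) − E°(anode) = (-0.35) − (-0.41) = +0.06 V.
Since E°cell > 0, the reaction is spontaneous under standard conditions.

+0.06 V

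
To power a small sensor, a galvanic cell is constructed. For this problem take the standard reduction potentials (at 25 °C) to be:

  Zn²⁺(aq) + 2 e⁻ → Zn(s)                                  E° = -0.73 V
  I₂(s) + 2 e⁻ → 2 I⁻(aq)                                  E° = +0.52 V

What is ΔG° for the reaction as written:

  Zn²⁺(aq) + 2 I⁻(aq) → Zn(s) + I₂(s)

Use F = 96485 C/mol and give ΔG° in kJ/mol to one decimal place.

As written, Zn²⁺/Zn is reduced (cathode) and I₂/I⁻ is oxidised (anode), so E°cell = (-0.73) − (+0.52) = -1.25 V.
Balancing electrons gives n = 2.
ΔG° = −nFE° = −(2)(96485)(-1.25) = 241,212 J = +241.2 kJ/mol.

+241.2 kJ/mol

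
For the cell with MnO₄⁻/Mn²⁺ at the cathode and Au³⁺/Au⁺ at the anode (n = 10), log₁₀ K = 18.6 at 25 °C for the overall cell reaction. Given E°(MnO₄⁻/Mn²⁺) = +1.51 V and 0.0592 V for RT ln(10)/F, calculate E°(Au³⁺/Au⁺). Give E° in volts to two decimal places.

+1.40 V

E°cell = (0.0592/n)·log K = (0.0592/10)(18.6) = +0.110 V.
Since MnO₄⁻/Mn²⁺ is the cathode and Au³⁺/Au⁺ the anode, E°cell = E°(MnO₄⁻/Mn²⁺) − E°(Au³⁺/Au⁺).
So E°(Au³⁺/Au⁺) = E°(MnO₄⁻/Mn²⁺) − E°cell = (+1.51) − (+0.110) = +1.40 V.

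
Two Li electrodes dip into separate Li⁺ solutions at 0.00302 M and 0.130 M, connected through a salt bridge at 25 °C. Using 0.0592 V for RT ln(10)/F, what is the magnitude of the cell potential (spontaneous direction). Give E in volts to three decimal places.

+0.097 V

For a concentration cell E°cell = 0. The 0.130 M side is the cathode (reduction is favoured where [Li⁺] is higher).
With n = 1, E = −(0.0592/1) log([Li⁺]ₐₙ/[Li⁺]꜀ₐₜ) = −(0.0592/1) log(0.00302/0.13) = −(0.0592/1)(-1.634) = +0.097 V.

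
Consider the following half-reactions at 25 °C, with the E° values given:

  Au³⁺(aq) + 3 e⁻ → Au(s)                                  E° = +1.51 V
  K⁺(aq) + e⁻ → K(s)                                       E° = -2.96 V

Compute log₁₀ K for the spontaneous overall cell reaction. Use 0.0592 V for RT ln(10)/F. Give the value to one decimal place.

Cathode: Au³⁺/Au; anode: K⁺/K. E°cell = +4.47 V, n = 3.
log K = nE°cell / 0.0592 = (3)(+4.47) / 0.0592 = 226.5.

226.5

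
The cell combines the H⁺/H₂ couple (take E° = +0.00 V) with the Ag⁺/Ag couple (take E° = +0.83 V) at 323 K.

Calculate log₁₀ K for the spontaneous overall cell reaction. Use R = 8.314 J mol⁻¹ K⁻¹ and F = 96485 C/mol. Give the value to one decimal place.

25.9

Cathode: Ag⁺/Ag; anode: H⁺/H₂. E°cell = (+0.83) − (+0.00) = +0.83 V, with n = 2.
ΔG° = −nFE° = −RT ln K, so ln K = nFE°/(RT) = (2)(96485)(+0.83) / ((8.314)(323)) = 59.642.
log₁₀ K = 59.642 / ln 10 = 25.9.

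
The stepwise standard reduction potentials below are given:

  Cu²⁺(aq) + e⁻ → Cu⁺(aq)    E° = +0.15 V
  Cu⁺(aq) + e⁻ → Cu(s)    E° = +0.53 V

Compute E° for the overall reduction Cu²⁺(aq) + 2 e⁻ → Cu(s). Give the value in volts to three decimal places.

+0.340 V

Adding the free-energy changes (−nFE°) of the two steps gives −n₃FE°₃ = −n₁FE°₁ − n₂FE°₂.
E°₃ = (1×+0.15 + 1×+0.53) / 2 = (+0.680) / 2 = +0.340 V.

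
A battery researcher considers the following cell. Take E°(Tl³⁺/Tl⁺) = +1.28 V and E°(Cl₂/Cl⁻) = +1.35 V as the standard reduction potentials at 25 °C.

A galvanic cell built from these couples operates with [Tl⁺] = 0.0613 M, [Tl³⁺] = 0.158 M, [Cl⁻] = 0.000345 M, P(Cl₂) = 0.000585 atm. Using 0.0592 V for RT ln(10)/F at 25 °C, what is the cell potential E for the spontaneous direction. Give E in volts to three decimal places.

+0.167 V

Cl₂/Cl⁻ is the cathode (higher E°), Tl³⁺/Tl⁺ the anode: E°cell = +1.35 − (+1.28) = +0.07 V, n = 2.
Overall: Cl₂(g) + Tl⁺(aq) → 2 Cl⁻(aq) + Tl³⁺(aq)
Q = [Cl⁻]^2·[Tl³⁺] / (P(Cl₂)·[Tl⁺]); log Q = -3.280.
E = E° − (0.0592/n) log Q = +0.07 − (0.0592/2)(-3.280) = +0.167 V.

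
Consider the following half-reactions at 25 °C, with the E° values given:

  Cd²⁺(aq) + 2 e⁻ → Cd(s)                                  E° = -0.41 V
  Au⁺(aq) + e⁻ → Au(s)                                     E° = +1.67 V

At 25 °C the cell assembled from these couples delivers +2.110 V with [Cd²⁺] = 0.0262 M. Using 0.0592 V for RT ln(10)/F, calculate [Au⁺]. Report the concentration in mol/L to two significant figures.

0.52 M

Au⁺/Au is the cathode, Cd²⁺/Cd the anode: E°cell = +2.08 V, n = 2.
Overall reaction: 2 Au⁺(aq) + Cd(s) → 2 Au(s) + Cd²⁺(aq); Q = [Cd²⁺]^1/[Au⁺]^2.
From E = E° − (0.0592/n) log Q: log Q = (E° − E)·n/0.0592 = (+2.08 − (+2.110))·2/0.0592 = -1.0135.
So 2·log[Au⁺] = 1·log(0.0262) − log Q = -1.5817 − (-1.0135) = -0.5682; log[Au⁺] = -0.5682 / 2 = -0.2841; [Au⁺] = 10^(-0.2841) ≈ 0.52 M.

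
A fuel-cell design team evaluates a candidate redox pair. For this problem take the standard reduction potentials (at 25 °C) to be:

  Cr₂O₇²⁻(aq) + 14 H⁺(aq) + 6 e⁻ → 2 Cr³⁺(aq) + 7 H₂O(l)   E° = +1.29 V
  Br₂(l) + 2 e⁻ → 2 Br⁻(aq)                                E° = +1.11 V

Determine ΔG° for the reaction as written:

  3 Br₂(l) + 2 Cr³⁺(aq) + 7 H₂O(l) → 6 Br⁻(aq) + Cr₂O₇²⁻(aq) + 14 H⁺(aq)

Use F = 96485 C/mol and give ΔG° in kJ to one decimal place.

As written, Br₂/Br⁻ is reduced (cathode) and Cr₂O₇²⁻/Cr³⁺ is oxidised (anode), so E°cell = (+1.11) − (+1.29) = -0.18 V.
Balancing electrons gives n = 6.
ΔG° = −nFE° = −(6)(96485)(-0.18) = 104,204 J = +104.2 kJ.

+104.2 kJ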